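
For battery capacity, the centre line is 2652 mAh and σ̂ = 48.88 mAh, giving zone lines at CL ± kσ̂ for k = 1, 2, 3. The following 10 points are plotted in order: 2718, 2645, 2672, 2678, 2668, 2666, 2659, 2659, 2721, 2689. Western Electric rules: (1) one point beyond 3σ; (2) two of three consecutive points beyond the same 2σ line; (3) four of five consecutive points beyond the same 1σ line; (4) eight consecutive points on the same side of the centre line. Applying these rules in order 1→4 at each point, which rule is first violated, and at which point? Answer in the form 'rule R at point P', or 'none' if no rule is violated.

rule 4 at point 10

Zone of each point (C = within 1σ̂, B = 1σ̂–2σ̂, A = 2σ̂–3σ̂, * = beyond 3σ̂; sign = side of CL): 1:+B, 2:-C, 3:+C, 4:+C, 5:+C, 6:+C, 7:+C, 8:+C, 9:+B, 10:+C
Rule 4 (eight consecutive points on the same side of the centre line) is satisfied at point 10.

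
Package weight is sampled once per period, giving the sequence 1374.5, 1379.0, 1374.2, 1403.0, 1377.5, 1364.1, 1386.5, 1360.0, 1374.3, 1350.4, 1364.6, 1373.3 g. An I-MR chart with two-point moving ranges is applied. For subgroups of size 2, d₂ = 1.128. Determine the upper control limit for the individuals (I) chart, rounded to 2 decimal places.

X̄ = (1374.5 + 1379.0 + 1374.2 + 1403.0 + 1377.5 + 1364.1 + 1386.5 + 1360.0 + 1374.3 + 1350.4 + 1364.6 + 1373.3) / 12 = 1373.4500
Moving ranges: 4.5, 4.8, 28.8, 25.5, 13.4, 22.4, 26.5, 14.3, 23.9, 14.2, 8.7; M̄R̄ = 187.0000 / 11 = 17.0000
UCL = X̄ + 3·M̄R̄/d₂ = 1373.4500 + 3 × 17.0000 / 1.128 = 1418.6628

1418.66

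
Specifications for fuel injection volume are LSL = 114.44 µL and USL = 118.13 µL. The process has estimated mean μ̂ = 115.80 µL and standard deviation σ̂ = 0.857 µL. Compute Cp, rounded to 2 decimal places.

Cp = (USL − LSL) / (6σ̂) = (118.13 − 114.44) / (6 × 0.857) = 3.6900 / 5.1420 = 0.7176

0.72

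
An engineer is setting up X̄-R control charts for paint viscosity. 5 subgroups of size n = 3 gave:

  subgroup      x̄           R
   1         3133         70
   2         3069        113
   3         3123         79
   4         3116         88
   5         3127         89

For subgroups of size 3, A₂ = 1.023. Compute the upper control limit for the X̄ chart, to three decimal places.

3203.419

X̄̄ = (3133 + 3069 + 3123 + 3116 + 3127) / 5 = 15568.0000 / 5 = 3113.6000
R̄ = (70 + 113 + 79 + 88 + 89) / 5 = 439.0000 / 5 = 87.8000
UCL = X̄̄ + A₂·R̄ = 3113.6000 + 1.023 × 87.8000 = 3203.4194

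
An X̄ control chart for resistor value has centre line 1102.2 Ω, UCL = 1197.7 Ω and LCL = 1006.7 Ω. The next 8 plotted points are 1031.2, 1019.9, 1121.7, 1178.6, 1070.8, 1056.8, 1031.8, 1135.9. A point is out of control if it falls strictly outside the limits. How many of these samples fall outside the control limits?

0

All 8 points lie within [1006.7, 1197.7].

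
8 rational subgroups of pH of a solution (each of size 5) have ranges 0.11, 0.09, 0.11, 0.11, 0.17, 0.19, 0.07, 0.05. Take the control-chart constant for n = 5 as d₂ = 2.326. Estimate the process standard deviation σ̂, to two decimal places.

R̄ = (0.11 + 0.09 + 0.11 + 0.11 + 0.17 + 0.19 + 0.07 + 0.05) / 8 = 0.1125
σ̂ = R̄ / d₂ = 0.1125 / 2.326 = 0.0484

0.05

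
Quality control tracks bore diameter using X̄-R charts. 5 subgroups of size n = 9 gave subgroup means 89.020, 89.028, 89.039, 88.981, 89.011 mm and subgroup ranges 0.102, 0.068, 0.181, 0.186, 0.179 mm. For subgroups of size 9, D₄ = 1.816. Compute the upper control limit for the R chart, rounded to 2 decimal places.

R̄ = (0.102 + 0.068 + 0.181 + 0.186 + 0.179) / 5 = 0.7160 / 5 = 0.1432
UCL_R = D₄·R̄ = 1.816 × 0.1432 = 0.2601

0.26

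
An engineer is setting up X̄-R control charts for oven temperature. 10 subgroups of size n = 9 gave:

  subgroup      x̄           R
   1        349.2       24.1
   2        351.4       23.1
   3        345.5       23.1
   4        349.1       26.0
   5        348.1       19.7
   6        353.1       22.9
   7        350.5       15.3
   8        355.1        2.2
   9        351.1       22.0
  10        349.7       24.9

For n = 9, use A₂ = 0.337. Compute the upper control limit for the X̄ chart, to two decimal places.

357.13

X̄̄ = (349.2 + 351.4 + 345.5 + 349.1 + 348.1 + 353.1 + 350.5 + 355.1 + 351.1 + 349.7) / 10 = 3502.8000 / 10 = 350.2800
R̄ = (24.1 + 23.1 + 23.1 + 26.0 + 19.7 + 22.9 + 15.3 + 2.2 + 22.0 + 24.9) / 10 = 203.3000 / 10 = 20.3300
UCL = X̄̄ + A₂·R̄ = 350.2800 + 0.337 × 20.3300 = 357.1312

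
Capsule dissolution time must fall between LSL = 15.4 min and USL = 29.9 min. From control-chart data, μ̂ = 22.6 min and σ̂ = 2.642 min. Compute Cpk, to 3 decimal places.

Cpu = (USL − μ̂) / (3σ̂) = (29.9 − 22.6) / (3 × 2.642) = 0.9210; Cpl = (μ̂ − LSL) / (3σ̂) = (22.6 − 15.4) / (3 × 2.642) = 0.9084; Cpk = min(Cpu, Cpl) = 0.9084

0.908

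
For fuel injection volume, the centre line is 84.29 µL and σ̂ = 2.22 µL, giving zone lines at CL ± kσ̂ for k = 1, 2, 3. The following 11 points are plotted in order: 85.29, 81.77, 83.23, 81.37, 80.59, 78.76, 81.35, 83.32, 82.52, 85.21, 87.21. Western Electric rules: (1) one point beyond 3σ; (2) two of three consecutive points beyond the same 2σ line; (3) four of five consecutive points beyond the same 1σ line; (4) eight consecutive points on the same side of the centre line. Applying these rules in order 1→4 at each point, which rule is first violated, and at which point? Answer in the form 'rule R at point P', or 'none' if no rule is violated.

rule 3 at point 6

Zone of each point (C = within 1σ̂, B = 1σ̂–2σ̂, A = 2σ̂–3σ̂, * = beyond 3σ̂; sign = side of CL): 1:+C, 2:-B, 3:-C, 4:-B, 5:-B, 6:-A, 7:-B, 8:-C, 9:-C, 10:+C, 11:+B
Rule 3 (four of five consecutive points beyond the same 1σ limit) is satisfied at point 6.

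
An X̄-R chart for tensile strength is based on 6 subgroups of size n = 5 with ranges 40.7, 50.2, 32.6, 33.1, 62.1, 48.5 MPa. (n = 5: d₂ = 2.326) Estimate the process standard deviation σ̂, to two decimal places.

R̄ = (40.7 + 50.2 + 32.6 + 33.1 + 62.1 + 48.5) / 6 = 44.5333
σ̂ = R̄ / d₂ = 44.5333 / 2.326 = 19.1459

19.15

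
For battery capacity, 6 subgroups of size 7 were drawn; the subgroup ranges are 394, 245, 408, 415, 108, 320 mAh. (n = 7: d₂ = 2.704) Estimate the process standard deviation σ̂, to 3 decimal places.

116.494

R̄ = (394 + 245 + 408 + 415 + 108 + 320) / 6 = 315.0000
σ̂ = R̄ / d₂ = 315.0000 / 2.704 = 116.4941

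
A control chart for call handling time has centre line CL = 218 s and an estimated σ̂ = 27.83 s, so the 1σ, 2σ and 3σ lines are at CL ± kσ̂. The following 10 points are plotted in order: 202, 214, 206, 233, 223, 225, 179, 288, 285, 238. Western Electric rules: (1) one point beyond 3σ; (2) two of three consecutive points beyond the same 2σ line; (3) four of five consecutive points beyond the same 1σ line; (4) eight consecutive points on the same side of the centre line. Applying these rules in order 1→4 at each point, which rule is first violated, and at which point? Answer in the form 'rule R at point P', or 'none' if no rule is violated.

rule 2 at point 9

Zone of each point (C = within 1σ̂, B = 1σ̂–2σ̂, A = 2σ̂–3σ̂, * = beyond 3σ̂; sign = side of CL): 1:-C, 2:-C, 3:-C, 4:+C, 5:+C, 6:+C, 7:-B, 8:+A, 9:+A, 10:+C
Rule 2 (two of three consecutive points beyond the same 2σ limit) is satisfied at point 9.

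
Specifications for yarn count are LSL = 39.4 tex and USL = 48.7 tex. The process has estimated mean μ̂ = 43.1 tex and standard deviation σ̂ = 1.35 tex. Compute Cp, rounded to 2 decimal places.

Cp = (USL − LSL) / (6σ̂) = (48.7 − 39.4) / (6 × 1.35) = 9.3000 / 8.1000 = 1.1481

1.15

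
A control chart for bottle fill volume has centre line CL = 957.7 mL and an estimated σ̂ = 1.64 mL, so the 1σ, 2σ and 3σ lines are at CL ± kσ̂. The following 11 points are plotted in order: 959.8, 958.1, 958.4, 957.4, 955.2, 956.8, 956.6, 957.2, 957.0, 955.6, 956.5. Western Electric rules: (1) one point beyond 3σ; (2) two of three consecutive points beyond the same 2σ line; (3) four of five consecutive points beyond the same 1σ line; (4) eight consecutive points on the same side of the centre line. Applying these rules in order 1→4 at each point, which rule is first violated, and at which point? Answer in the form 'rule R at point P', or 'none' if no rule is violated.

Zone of each point (C = within 1σ̂, B = 1σ̂–2σ̂, A = 2σ̂–3σ̂, * = beyond 3σ̂; sign = side of CL): 1:+B, 2:+C, 3:+C, 4:-C, 5:-B, 6:-C, 7:-C, 8:-C, 9:-C, 10:-B, 11:-C
Rule 4 (eight consecutive points on the same side of the centre line) is satisfied at point 11.

rule 4 at point 11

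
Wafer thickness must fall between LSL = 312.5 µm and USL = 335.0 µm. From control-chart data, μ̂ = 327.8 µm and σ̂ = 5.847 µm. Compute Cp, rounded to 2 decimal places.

0.64

Cp = (USL − LSL) / (6σ̂) = (335.0 − 312.5) / (6 × 5.847) = 22.5000 / 35.0820 = 0.6414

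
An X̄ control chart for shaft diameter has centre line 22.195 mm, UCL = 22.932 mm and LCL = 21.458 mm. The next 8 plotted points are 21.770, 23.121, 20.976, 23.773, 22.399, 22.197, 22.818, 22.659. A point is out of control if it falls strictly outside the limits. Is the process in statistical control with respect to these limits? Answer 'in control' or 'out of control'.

out of control

Compare each point to [21.458, 22.932]: sample 2 = 23.121 > UCL; sample 3 = 20.976 < LCL; sample 4 = 23.773 > UCL.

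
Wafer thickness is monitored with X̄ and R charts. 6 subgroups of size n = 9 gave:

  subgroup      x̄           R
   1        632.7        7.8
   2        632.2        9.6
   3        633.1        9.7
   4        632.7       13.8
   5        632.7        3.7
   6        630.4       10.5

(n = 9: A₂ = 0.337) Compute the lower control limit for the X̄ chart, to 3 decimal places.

X̄̄ = (632.7 + 632.2 + 633.1 + 632.7 + 632.7 + 630.4) / 6 = 3793.8000 / 6 = 632.3000
R̄ = (7.8 + 9.6 + 9.7 + 13.8 + 3.7 + 10.5) / 6 = 55.1000 / 6 = 9.1833
LCL = X̄̄ − A₂·R̄ = 632.3000 − 0.337 × 9.1833 = 629.2052

629.205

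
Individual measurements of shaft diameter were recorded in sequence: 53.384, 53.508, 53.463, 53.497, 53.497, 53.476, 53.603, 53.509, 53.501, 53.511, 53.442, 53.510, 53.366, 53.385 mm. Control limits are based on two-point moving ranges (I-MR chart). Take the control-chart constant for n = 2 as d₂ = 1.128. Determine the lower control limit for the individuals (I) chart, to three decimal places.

53.319

X̄ = (53.384 + 53.508 + 53.463 + 53.497 + 53.497 + 53.476 + 53.603 + 53.509 + 53.501 + 53.511 + 53.442 + 53.510 + 53.366 + 53.385) / 14 = 53.4751
Moving ranges: 0.124, 0.045, 0.034, 0.000, 0.021, 0.127, 0.094, 0.008, 0.010, 0.069, 0.068, 0.144, 0.019; M̄R̄ = 0.7630 / 13 = 0.0587
LCL = X̄ − 3·M̄R̄/d₂ = 53.4751 − 3 × 0.0587 / 1.128 = 53.3190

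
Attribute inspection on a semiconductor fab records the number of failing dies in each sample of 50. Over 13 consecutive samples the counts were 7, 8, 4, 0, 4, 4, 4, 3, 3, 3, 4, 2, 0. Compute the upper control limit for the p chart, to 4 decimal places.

0.1796

p̄ = Σdᵢ / (k·n) = 46 / (13 × 50) = 0.07077
UCL = p̄ + 3·√(p̄(1−p̄)/n) = 0.07077 + 3 × √(0.07077×0.92923/50) = 0.07077 + 3 × 0.03627 = 0.17957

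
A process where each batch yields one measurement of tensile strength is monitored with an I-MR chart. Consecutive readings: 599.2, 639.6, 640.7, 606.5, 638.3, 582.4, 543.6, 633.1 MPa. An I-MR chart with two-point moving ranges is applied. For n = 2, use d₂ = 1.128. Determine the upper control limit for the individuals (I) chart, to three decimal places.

X̄ = (599.2 + 639.6 + 640.7 + 606.5 + 638.3 + 582.4 + 543.6 + 633.1) / 8 = 610.4250
Moving ranges: 40.4, 1.1, 34.2, 31.8, 55.9, 38.8, 89.5; M̄R̄ = 291.7000 / 7 = 41.6714
UCL = X̄ + 3·M̄R̄/d₂ = 610.4250 + 3 × 41.6714 / 1.128 = 721.2533

721.253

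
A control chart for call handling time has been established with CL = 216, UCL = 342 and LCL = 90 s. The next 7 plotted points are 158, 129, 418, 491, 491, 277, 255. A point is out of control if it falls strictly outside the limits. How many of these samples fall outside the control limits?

3

Compare each point to [90, 342]: sample 3 = 418 > UCL; sample 4 = 491 > UCL; sample 5 = 491 > UCL.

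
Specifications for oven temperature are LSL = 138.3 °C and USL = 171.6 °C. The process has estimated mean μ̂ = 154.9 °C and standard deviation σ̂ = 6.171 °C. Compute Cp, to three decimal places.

0.899

Cp = (USL − LSL) / (6σ̂) = (171.6 − 138.3) / (6 × 6.171) = 33.3000 / 37.0260 = 0.8994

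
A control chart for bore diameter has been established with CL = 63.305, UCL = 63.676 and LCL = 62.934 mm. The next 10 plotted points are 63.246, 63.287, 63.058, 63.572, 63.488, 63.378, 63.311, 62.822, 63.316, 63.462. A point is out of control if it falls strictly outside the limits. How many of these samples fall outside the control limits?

1

Compare each point to [62.934, 63.676]: sample 8 = 62.822 < LCL.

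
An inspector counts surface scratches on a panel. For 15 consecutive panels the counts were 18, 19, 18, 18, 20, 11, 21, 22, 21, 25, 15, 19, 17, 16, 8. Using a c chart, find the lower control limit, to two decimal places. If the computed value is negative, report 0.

5.19

c̄ = (18 + 19 + 18 + 18 + 20 + 11 + 21 + 22 + 21 + 25 + 15 + 19 + 17 + 16 + 8) / 15 = 268 / 15 = 17.8667
LCL = c̄ − 3√c̄ = 17.8667 − 3 × 4.2269 = 5.1860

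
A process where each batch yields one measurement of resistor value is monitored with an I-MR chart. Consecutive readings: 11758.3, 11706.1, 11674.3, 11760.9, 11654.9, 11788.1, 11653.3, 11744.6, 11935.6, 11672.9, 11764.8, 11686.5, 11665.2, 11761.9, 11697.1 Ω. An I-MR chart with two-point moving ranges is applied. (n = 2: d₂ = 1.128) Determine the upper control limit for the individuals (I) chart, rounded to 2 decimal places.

12002.35

X̄ = (11758.3 + 11706.1 + 11674.3 + 11760.9 + 11654.9 + 11788.1 + 11653.3 + 11744.6 + 11935.6 + 11672.9 + 11764.8 + 11686.5 + 11665.2 + 11761.9 + 11697.1) / 15 = 11728.3000
Moving ranges: 52.2, 31.8, 86.6, 106.0, 133.2, 134.8, 91.3, 191.0, 262.7, 91.9, 78.3, 21.3, 96.7, 64.8; M̄R̄ = 1442.6000 / 14 = 103.0429
UCL = X̄ + 3·M̄R̄/d₂ = 11728.3000 + 3 × 103.0429 / 1.128 = 12002.3502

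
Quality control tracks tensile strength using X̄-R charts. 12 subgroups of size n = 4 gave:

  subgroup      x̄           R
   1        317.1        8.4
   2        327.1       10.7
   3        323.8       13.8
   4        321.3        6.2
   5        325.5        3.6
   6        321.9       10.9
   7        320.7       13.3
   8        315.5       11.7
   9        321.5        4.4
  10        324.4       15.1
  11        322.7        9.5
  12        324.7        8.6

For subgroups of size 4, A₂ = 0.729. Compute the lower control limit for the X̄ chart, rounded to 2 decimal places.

315.12

X̄̄ = (317.1 + 327.1 + 323.8 + 321.3 + 325.5 + 321.9 + 320.7 + 315.5 + 321.5 + 324.4 + 322.7 + 324.7) / 12 = 3866.2000 / 12 = 322.1833
R̄ = (8.4 + 10.7 + 13.8 + 6.2 + 3.6 + 10.9 + 13.3 + 11.7 + 4.4 + 15.1 + 9.5 + 8.6) / 12 = 116.2000 / 12 = 9.6833
LCL = X̄̄ − A₂·R̄ = 322.1833 − 0.729 × 9.6833 = 315.1242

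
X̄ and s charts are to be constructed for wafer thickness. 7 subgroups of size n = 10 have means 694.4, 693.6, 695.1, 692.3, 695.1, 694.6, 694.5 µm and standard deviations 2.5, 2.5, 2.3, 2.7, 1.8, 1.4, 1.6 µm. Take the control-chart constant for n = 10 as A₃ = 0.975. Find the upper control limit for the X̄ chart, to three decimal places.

X̄̄ = (694.4 + 693.6 + 695.1 + 692.3 + 695.1 + 694.6 + 694.5) / 7 = 694.2286
s̄ = (2.5 + 2.5 + 2.3 + 2.7 + 1.8 + 1.4 + 1.6) / 7 = 2.1143
UCL = X̄̄ + A₃·s̄ = 694.2286 + 0.975 × 2.1143 = 696.2900

696.290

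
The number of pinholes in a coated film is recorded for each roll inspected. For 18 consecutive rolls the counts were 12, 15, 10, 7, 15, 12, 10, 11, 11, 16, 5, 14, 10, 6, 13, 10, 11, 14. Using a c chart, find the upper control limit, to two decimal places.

21.27

c̄ = (12 + 15 + 10 + 7 + 15 + 12 + 10 + 11 + 11 + 16 + 5 + 14 + 10 + 6 + 13 + 10 + 11 + 14) / 18 = 202 / 18 = 11.2222
UCL = c̄ + 3√c̄ = 11.2222 + 3 × √11.2222 = 11.2222 + 3 × 3.3500 = 21.2721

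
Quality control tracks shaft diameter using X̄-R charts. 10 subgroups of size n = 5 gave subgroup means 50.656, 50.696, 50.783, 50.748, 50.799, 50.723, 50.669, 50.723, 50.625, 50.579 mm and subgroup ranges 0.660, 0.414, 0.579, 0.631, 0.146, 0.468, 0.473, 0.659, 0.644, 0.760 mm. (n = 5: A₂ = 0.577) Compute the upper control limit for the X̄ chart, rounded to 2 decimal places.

51.01

X̄̄ = (50.656 + 50.696 + 50.783 + 50.748 + 50.799 + 50.723 + 50.669 + 50.723 + 50.625 + 50.579) / 10 = 507.0010 / 10 = 50.7001
R̄ = (0.660 + 0.414 + 0.579 + 0.631 + 0.146 + 0.468 + 0.473 + 0.659 + 0.644 + 0.760) / 10 = 5.4340 / 10 = 0.5434
UCL = X̄̄ + A₂·R̄ = 50.7001 + 0.577 × 0.5434 = 51.0136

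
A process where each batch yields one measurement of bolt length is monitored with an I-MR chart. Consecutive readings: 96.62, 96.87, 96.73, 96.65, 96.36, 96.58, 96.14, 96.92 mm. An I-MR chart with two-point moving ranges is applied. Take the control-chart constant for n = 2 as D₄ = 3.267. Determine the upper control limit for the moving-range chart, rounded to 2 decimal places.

1.03

Moving ranges: 0.25, 0.14, 0.08, 0.29, 0.22, 0.44, 0.78; M̄R̄ = 2.2000 / 7 = 0.3143
UCL_MR = D₄·M̄R̄ = 3.267 × 0.3143 = 1.0268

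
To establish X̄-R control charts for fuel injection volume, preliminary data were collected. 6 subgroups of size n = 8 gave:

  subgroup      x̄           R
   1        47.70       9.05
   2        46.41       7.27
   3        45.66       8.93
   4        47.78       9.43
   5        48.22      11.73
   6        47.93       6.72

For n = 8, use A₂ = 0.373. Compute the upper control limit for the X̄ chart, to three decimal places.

50.586

X̄̄ = (47.70 + 46.41 + 45.66 + 47.78 + 48.22 + 47.93) / 6 = 283.7000 / 6 = 47.2833
R̄ = (9.05 + 7.27 + 8.93 + 9.43 + 11.73 + 6.72) / 6 = 53.1300 / 6 = 8.8550
UCL = X̄̄ + A₂·R̄ = 47.2833 + 0.373 × 8.8550 = 50.5862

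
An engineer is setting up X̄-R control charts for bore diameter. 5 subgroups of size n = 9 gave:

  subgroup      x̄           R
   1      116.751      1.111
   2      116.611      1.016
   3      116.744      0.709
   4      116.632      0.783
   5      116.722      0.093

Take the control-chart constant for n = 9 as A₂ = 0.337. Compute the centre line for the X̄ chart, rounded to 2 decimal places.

116.69

X̄̄ = (116.751 + 116.611 + 116.744 + 116.632 + 116.722) / 5 = 583.4600 / 5 = 116.6920
CL = X̄̄ = 116.6920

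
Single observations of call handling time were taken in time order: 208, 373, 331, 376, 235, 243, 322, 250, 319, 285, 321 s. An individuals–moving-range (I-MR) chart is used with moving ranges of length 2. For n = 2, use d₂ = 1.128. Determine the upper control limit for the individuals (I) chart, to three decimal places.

X̄ = (208 + 373 + 331 + 376 + 235 + 243 + 322 + 250 + 319 + 285 + 321) / 11 = 296.6364
Moving ranges: 165, 42, 45, 141, 8, 79, 72, 69, 34, 36; M̄R̄ = 691.0000 / 10 = 69.1000
UCL = X̄ + 3·M̄R̄/d₂ = 296.6364 + 3 × 69.1000 / 1.128 = 480.4130

480.413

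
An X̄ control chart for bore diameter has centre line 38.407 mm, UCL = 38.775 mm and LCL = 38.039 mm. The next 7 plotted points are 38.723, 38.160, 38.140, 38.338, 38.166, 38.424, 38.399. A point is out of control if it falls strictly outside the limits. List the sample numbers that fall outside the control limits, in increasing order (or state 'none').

All 7 points lie within [38.039, 38.775].

none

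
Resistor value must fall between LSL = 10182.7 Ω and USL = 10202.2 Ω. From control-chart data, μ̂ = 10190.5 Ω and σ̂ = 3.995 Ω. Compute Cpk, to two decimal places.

0.65

Cpu = (USL − μ̂) / (3σ̂) = (10202.2 − 10190.5) / (3 × 3.995) = 0.9762; Cpl = (μ̂ − LSL) / (3σ̂) = (10190.5 − 10182.7) / (3 × 3.995) = 0.6508; Cpk = min(Cpu, Cpl) = 0.6508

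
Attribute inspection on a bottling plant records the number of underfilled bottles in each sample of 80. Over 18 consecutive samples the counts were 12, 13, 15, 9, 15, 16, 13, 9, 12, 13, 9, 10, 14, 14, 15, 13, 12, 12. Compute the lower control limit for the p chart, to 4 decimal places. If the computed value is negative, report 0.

0.0349

p̄ = Σdᵢ / (k·n) = 226 / (18 × 80) = 0.15694
LCL = p̄ − 3·√(p̄(1−p̄)/n) = 0.15694 − 3 × 0.04067 = 0.03494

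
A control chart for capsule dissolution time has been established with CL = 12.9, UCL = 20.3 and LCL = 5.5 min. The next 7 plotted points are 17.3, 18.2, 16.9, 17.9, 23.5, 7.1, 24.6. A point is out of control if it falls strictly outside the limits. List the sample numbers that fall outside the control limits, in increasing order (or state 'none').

5, 7

Compare each point to [5.5, 20.3]: sample 5 = 23.5 > UCL; sample 7 = 24.6 > UCL.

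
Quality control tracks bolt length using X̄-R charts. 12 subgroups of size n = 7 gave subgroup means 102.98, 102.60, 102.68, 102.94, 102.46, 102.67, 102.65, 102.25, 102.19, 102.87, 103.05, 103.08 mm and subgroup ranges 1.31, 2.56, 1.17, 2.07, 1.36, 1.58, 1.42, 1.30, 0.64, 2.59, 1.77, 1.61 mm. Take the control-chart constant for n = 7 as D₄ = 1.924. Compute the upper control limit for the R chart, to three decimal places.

3.107

R̄ = (1.31 + 2.56 + 1.17 + 2.07 + 1.36 + 1.58 + 1.42 + 1.30 + 0.64 + 2.59 + 1.77 + 1.61) / 12 = 19.3800 / 12 = 1.6150
UCL_R = D₄·R̄ = 1.924 × 1.6150 = 3.1073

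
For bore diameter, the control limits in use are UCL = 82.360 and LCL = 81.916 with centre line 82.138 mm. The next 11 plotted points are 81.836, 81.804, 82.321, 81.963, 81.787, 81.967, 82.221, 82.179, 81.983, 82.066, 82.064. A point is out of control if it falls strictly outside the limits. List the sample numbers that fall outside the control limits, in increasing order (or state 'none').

Compare each point to [81.916, 82.360]: sample 1 = 81.836 < LCL; sample 2 = 81.804 < LCL; sample 5 = 81.787 < LCL.

1, 2, 5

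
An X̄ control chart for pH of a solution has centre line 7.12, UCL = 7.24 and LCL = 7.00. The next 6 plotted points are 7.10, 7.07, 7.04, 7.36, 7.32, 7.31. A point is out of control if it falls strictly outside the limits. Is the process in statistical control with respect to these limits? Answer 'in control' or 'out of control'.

Compare each point to [7.00, 7.24]: sample 4 = 7.36 > UCL; sample 5 = 7.32 > UCL; sample 6 = 7.31 > UCL.

out of control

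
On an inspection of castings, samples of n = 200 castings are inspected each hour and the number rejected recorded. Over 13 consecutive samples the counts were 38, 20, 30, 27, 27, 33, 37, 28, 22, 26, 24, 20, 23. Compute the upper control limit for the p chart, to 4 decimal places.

p̄ = Σdᵢ / (k·n) = 355 / (13 × 200) = 0.13654
UCL = p̄ + 3·√(p̄(1−p̄)/n) = 0.13654 + 3 × √(0.13654×0.86346/200) = 0.13654 + 3 × 0.02428 = 0.20938

0.2094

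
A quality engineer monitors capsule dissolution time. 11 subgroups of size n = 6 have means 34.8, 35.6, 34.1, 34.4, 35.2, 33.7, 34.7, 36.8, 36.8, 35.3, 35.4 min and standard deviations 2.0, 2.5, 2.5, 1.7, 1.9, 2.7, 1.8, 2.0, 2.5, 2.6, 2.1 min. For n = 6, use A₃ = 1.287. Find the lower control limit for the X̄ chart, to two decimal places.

X̄̄ = (34.8 + 35.6 + 34.1 + 34.4 + 35.2 + 33.7 + 34.7 + 36.8 + 36.8 + 35.3 + 35.4) / 11 = 35.1636
s̄ = (2.0 + 2.5 + 2.5 + 1.7 + 1.9 + 2.7 + 1.8 + 2.0 + 2.5 + 2.6 + 2.1) / 11 = 2.2091
LCL = X̄̄ − A₃·s̄ = 35.1636 − 1.287 × 2.2091 = 32.3205

32.32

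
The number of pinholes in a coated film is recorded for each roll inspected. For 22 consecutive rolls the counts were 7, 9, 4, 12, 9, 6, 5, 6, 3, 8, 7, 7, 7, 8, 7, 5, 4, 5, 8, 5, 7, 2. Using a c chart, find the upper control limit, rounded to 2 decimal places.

c̄ = (7 + 9 + 4 + 12 + 9 + 6 + 5 + 6 + 3 + 8 + 7 + 7 + 7 + 8 + 7 + 5 + 4 + 5 + 8 + 5 + 7 + 2) / 22 = 141 / 22 = 6.4091
UCL = c̄ + 3√c̄ = 6.4091 + 3 × √6.4091 = 6.4091 + 3 × 2.5316 = 14.0039

14.00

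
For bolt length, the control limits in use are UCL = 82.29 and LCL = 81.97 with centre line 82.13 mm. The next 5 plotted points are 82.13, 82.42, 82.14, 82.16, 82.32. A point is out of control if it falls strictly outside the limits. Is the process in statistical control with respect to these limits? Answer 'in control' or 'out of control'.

out of control

Compare each point to [81.97, 82.29]: sample 2 = 82.42 > UCL; sample 5 = 82.32 > UCL.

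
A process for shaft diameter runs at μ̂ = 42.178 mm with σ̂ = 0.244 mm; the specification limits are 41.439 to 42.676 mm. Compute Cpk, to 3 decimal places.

Cpu = (USL − μ̂) / (3σ̂) = (42.676 − 42.178) / (3 × 0.244) = 0.6803; Cpl = (μ̂ − LSL) / (3σ̂) = (42.178 − 41.439) / (3 × 0.244) = 1.0096; Cpk = min(Cpu, Cpl) = 0.6803

0.680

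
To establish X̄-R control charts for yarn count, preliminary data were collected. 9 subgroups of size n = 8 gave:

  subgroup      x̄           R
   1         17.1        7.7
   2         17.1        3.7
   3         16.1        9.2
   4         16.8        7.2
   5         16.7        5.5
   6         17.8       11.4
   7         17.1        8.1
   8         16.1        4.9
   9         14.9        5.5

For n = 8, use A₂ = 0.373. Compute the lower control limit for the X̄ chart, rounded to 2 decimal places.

14.01

X̄̄ = (17.1 + 17.1 + 16.1 + 16.8 + 16.7 + 17.8 + 17.1 + 16.1 + 14.9) / 9 = 149.7000 / 9 = 16.6333
R̄ = (7.7 + 3.7 + 9.2 + 7.2 + 5.5 + 11.4 + 8.1 + 4.9 + 5.5) / 9 = 63.2000 / 9 = 7.0222
LCL = X̄̄ − A₂·R̄ = 16.6333 − 0.373 × 7.0222 = 14.0140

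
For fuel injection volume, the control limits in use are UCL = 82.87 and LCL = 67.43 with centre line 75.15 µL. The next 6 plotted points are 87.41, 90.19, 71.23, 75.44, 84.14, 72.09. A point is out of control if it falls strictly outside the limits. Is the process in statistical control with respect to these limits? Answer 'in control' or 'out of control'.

out of control

Compare each point to [67.43, 82.87]: sample 1 = 87.41 > UCL; sample 2 = 90.19 > UCL; sample 5 = 84.14 > UCL.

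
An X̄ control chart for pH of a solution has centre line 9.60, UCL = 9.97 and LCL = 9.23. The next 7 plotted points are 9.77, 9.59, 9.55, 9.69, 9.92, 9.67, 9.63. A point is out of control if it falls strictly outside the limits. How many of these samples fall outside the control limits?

0

All 7 points lie within [9.23, 9.97].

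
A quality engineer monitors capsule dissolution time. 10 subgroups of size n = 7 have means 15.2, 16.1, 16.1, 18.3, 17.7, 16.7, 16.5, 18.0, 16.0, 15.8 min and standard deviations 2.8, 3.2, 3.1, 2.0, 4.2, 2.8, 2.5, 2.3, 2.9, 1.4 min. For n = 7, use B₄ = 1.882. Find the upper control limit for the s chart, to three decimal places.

s̄ = (2.8 + 3.2 + 3.1 + 2.0 + 4.2 + 2.8 + 2.5 + 2.3 + 2.9 + 1.4) / 10 = 2.7200
UCL_s = B₄·s̄ = 1.882 × 2.7200 = 5.1190

5.119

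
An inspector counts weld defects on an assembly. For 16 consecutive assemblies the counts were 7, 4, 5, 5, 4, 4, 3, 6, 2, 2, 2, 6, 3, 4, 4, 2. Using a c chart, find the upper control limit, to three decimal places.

c̄ = (7 + 4 + 5 + 5 + 4 + 4 + 3 + 6 + 2 + 2 + 2 + 6 + 3 + 4 + 4 + 2) / 16 = 63 / 16 = 3.9375
UCL = c̄ + 3√c̄ = 3.9375 + 3 × √3.9375 = 3.9375 + 3 × 1.9843 = 9.8904

9.890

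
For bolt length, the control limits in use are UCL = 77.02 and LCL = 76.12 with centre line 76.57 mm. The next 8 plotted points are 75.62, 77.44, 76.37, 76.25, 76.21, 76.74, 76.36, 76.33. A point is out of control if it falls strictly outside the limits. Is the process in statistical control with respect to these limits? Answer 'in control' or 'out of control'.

out of control

Compare each point to [76.12, 77.02]: sample 1 = 75.62 < LCL; sample 2 = 77.44 > UCL.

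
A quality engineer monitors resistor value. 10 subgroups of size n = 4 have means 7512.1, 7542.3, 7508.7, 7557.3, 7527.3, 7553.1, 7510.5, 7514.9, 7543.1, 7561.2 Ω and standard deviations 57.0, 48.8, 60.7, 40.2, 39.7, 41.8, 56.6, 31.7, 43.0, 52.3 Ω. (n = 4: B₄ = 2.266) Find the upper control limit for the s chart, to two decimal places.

106.91

s̄ = (57.0 + 48.8 + 60.7 + 40.2 + 39.7 + 41.8 + 56.6 + 31.7 + 43.0 + 52.3) / 10 = 47.1800
UCL_s = B₄·s̄ = 2.266 × 47.1800 = 106.9099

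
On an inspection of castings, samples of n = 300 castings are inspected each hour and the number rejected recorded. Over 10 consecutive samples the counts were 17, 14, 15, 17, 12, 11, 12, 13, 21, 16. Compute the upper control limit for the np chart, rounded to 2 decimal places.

p̄ = Σdᵢ / (k·n) = 148 / (10 × 300) = 0.04933
UCL = np̄ + 3·√(np̄(1−p̄)) = 14.8000 + 3 × √(14.8000×0.95067) = 14.8000 + 3 × 3.7510 = 26.0529

26.05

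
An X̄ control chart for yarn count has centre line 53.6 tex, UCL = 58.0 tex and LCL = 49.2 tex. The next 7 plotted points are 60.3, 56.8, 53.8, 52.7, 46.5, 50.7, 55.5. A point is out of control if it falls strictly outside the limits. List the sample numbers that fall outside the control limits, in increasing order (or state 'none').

Compare each point to [49.2, 58.0]: sample 1 = 60.3 > UCL; sample 5 = 46.5 < LCL.

1, 5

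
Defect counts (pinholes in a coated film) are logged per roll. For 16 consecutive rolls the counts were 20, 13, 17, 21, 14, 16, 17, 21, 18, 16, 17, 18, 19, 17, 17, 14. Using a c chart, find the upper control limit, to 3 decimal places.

29.625

c̄ = (20 + 13 + 17 + 21 + 14 + 16 + 17 + 21 + 18 + 16 + 17 + 18 + 19 + 17 + 17 + 14) / 16 = 275 / 16 = 17.1875
UCL = c̄ + 3√c̄ = 17.1875 + 3 × √17.1875 = 17.1875 + 3 × 4.1458 = 29.6248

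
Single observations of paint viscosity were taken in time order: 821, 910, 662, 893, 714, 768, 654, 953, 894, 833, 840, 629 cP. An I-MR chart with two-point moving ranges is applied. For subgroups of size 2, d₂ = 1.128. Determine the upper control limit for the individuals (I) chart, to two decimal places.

1172.83

X̄ = (821 + 910 + 662 + 893 + 714 + 768 + 654 + 953 + 894 + 833 + 840 + 629) / 12 = 797.5833
Moving ranges: 89, 248, 231, 179, 54, 114, 299, 59, 61, 7, 211; M̄R̄ = 1552.0000 / 11 = 141.0909
UCL = X̄ + 3·M̄R̄/d₂ = 797.5833 + 3 × 141.0909 / 1.128 = 1172.8251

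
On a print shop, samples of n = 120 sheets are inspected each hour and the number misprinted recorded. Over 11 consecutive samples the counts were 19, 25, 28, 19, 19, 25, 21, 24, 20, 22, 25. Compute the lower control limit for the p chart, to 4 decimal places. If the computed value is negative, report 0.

0.0803

p̄ = Σdᵢ / (k·n) = 247 / (11 × 120) = 0.18712
LCL = p̄ − 3·√(p̄(1−p̄)/n) = 0.18712 − 3 × 0.03560 = 0.08031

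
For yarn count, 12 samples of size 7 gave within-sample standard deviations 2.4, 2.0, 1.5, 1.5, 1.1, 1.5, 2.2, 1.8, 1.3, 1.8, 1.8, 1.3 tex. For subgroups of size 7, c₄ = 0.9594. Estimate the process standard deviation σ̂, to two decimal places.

s̄ = (2.4 + 2.0 + 1.5 + 1.5 + 1.1 + 1.5 + 2.2 + 1.8 + 1.3 + 1.8 + 1.8 + 1.3) / 12 = 1.6833
σ̂ = s̄ / c₄ = 1.6833 / 0.9594 = 1.7546

1.75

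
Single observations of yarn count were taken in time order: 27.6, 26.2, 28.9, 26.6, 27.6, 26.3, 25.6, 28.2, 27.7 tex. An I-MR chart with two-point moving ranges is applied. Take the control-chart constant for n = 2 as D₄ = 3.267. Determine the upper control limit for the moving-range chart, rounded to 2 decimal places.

Moving ranges: 1.4, 2.7, 2.3, 1.0, 1.3, 0.7, 2.6, 0.5; M̄R̄ = 12.5000 / 8 = 1.5625
UCL_MR = D₄·M̄R̄ = 3.267 × 1.5625 = 5.1047

5.10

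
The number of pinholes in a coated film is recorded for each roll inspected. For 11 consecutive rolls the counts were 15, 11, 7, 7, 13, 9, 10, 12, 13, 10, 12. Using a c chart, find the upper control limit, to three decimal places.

c̄ = (15 + 11 + 7 + 7 + 13 + 9 + 10 + 12 + 13 + 10 + 12) / 11 = 119 / 11 = 10.8182
UCL = c̄ + 3√c̄ = 10.8182 + 3 × √10.8182 = 10.8182 + 3 × 3.2891 = 20.6855

20.685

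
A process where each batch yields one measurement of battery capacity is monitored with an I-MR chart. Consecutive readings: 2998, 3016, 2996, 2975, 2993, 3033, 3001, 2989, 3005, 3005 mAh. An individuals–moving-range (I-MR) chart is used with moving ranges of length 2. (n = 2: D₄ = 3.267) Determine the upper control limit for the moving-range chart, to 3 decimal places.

64.251

Moving ranges: 18, 20, 21, 18, 40, 32, 12, 16, 0; M̄R̄ = 177.0000 / 9 = 19.6667
UCL_MR = D₄·M̄R̄ = 3.267 × 19.6667 = 64.2510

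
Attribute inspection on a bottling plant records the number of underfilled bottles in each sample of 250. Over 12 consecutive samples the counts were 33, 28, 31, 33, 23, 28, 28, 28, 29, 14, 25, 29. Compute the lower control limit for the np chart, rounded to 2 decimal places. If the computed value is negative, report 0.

p̄ = Σdᵢ / (k·n) = 329 / (12 × 250) = 0.10967
LCL = np̄ − 3·√(np̄(1−p̄)) = 27.4167 − 3 × 4.9406 = 12.5947

12.59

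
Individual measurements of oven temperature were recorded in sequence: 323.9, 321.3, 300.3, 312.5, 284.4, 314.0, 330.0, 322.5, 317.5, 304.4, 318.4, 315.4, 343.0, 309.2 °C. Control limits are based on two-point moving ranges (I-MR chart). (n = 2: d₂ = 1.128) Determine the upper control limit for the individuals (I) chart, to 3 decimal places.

X̄ = (323.9 + 321.3 + 300.3 + 312.5 + 284.4 + 314.0 + 330.0 + 322.5 + 317.5 + 304.4 + 318.4 + 315.4 + 343.0 + 309.2) / 14 = 315.4857
Moving ranges: 2.6, 21.0, 12.2, 28.1, 29.6, 16.0, 7.5, 5.0, 13.1, 14.0, 3.0, 27.6, 33.8; M̄R̄ = 213.5000 / 13 = 16.4231
UCL = X̄ + 3·M̄R̄/d₂ = 315.4857 + 3 × 16.4231 / 1.128 = 359.1641

359.164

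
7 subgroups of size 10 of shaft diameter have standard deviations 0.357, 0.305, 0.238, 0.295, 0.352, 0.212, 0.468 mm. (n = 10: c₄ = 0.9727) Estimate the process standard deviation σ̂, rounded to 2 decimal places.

s̄ = (0.357 + 0.305 + 0.238 + 0.295 + 0.352 + 0.212 + 0.468) / 7 = 0.3181
σ̂ = s̄ / c₄ = 0.3181 / 0.9727 = 0.3271

0.33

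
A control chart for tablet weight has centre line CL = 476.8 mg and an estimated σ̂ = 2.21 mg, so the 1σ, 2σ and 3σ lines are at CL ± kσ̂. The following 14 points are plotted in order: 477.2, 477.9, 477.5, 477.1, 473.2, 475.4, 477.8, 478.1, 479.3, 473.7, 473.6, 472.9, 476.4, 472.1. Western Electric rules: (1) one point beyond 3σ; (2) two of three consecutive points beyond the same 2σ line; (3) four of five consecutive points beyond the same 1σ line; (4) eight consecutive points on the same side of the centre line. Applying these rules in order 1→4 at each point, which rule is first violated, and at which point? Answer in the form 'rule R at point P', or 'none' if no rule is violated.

rule 3 at point 14

Zone of each point (C = within 1σ̂, B = 1σ̂–2σ̂, A = 2σ̂–3σ̂, * = beyond 3σ̂; sign = side of CL): 1:+C, 2:+C, 3:+C, 4:+C, 5:-B, 6:-C, 7:+C, 8:+C, 9:+B, 10:-B, 11:-B, 12:-B, 13:-C, 14:-A
Rule 3 (four of five consecutive points beyond the same 1σ limit) is satisfied at point 14.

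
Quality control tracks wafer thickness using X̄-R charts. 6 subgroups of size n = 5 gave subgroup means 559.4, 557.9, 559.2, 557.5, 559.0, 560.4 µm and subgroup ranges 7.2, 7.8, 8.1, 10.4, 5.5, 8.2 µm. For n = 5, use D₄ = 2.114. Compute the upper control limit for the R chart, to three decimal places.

R̄ = (7.2 + 7.8 + 8.1 + 10.4 + 5.5 + 8.2) / 6 = 47.2000 / 6 = 7.8667
UCL_R = D₄·R̄ = 2.114 × 7.8667 = 16.6301

16.630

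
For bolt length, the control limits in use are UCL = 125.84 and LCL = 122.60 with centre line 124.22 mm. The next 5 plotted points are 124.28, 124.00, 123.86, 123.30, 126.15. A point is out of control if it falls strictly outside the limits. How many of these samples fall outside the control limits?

Compare each point to [122.60, 125.84]: sample 5 = 126.15 > UCL.

1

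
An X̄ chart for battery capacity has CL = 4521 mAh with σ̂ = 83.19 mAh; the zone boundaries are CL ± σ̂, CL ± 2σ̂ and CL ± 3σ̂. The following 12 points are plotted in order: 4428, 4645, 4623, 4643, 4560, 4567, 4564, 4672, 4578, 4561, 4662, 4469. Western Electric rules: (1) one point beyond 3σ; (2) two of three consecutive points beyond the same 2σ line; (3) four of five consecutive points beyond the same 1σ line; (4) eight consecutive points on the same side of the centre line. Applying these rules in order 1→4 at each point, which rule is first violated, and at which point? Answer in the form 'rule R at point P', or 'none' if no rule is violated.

rule 4 at point 9

Zone of each point (C = within 1σ̂, B = 1σ̂–2σ̂, A = 2σ̂–3σ̂, * = beyond 3σ̂; sign = side of CL): 1:-B, 2:+B, 3:+B, 4:+B, 5:+C, 6:+C, 7:+C, 8:+B, 9:+C, 10:+C, 11:+B, 12:-C
Rule 4 (eight consecutive points on the same side of the centre line) is satisfied at point 9.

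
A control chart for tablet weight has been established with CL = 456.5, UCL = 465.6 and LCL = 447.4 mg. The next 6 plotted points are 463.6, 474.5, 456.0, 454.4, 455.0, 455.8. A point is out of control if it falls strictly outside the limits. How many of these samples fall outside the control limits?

Compare each point to [447.4, 465.6]: sample 2 = 474.5 > UCL.

1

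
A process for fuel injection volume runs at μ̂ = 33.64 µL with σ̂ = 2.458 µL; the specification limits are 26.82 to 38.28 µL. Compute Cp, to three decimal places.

Cp = (USL − LSL) / (6σ̂) = (38.28 − 26.82) / (6 × 2.458) = 11.4600 / 14.7480 = 0.7771

0.777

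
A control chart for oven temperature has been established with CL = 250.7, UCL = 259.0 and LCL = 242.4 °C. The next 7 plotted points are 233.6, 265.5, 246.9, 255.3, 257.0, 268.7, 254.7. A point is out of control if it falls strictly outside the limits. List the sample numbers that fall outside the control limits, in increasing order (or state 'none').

1, 2, 6

Compare each point to [242.4, 259.0]: sample 1 = 233.6 < LCL; sample 2 = 265.5 > UCL; sample 6 = 268.7 > UCL.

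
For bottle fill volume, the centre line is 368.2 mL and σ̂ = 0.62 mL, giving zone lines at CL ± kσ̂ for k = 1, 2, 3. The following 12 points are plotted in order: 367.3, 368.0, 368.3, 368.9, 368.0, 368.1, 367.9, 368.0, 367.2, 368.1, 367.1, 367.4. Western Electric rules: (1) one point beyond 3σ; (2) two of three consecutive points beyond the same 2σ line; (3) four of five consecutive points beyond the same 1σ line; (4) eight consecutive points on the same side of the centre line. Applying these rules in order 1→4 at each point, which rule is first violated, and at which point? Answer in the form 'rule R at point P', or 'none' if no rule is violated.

Zone of each point (C = within 1σ̂, B = 1σ̂–2σ̂, A = 2σ̂–3σ̂, * = beyond 3σ̂; sign = side of CL): 1:-B, 2:-C, 3:+C, 4:+B, 5:-C, 6:-C, 7:-C, 8:-C, 9:-B, 10:-C, 11:-B, 12:-B
Rule 4 (eight consecutive points on the same side of the centre line) is satisfied at point 12.

rule 4 at point 12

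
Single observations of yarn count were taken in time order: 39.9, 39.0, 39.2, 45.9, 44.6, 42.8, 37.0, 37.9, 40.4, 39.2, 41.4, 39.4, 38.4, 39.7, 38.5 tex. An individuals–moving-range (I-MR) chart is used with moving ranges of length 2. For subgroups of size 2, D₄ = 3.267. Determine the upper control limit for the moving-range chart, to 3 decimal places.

Moving ranges: 0.9, 0.2, 6.7, 1.3, 1.8, 5.8, 0.9, 2.5, 1.2, 2.2, 2.0, 1.0, 1.3, 1.2; M̄R̄ = 29.0000 / 14 = 2.0714
UCL_MR = D₄·M̄R̄ = 3.267 × 2.0714 = 6.7674

6.767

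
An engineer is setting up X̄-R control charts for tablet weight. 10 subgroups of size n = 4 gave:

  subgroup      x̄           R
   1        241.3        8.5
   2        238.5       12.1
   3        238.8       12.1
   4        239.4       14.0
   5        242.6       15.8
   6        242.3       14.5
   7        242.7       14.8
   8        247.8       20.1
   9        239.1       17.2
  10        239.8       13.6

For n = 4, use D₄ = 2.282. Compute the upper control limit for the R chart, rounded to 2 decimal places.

R̄ = (8.5 + 12.1 + 12.1 + 14.0 + 15.8 + 14.5 + 14.8 + 20.1 + 17.2 + 13.6) / 10 = 142.7000 / 10 = 14.2700
UCL_R = D₄·R̄ = 2.282 × 14.2700 = 32.5641

32.56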